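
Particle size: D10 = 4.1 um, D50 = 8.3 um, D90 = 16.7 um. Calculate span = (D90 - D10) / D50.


Span = (16.7 - 4.1) / 8.3 = 12.6 / 8.3 = 1.518

1.518


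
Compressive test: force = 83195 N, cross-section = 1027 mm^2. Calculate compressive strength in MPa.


CS = 83195 / 1027 = 81.0 MPa

81.0


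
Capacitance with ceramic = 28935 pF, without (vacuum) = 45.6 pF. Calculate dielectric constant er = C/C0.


er = 28935 / 45.6 = 634.54

634.54


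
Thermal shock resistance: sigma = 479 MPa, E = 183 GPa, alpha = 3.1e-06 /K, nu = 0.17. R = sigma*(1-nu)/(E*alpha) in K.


R = 479*(1-0.17)/(183*1000*3.1e-06) = 701 K

701


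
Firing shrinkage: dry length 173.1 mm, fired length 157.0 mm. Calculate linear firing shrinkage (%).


FS = (173.1 - 157.0) / 173.1 * 100 = 9.3%

9.3


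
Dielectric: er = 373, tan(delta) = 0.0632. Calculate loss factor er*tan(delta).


Loss = 373 * 0.0632 = 23.574

23.574


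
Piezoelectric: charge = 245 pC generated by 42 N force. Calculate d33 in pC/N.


d33 = 245 / 42 = 5.8 pC/N

5.8


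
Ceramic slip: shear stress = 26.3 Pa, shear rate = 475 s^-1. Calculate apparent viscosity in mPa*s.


eta = tau/gamma * 1000 = 26.3/475 * 1000 = 55.4 mPa*s

55.4


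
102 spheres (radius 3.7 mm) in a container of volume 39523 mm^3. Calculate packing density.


V_sphere = 4/3*pi*3.7^3 = 212.1748 mm^3
Total V = 102*212.1748 = 21641.8296 mm^3
PD = 21641.8296 / 39523 = 0.548

0.548


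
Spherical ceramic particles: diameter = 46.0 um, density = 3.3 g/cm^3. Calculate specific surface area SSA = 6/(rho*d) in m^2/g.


SSA = 6 / (3.3 * 46.0) = 0.04 m^2/g

0.04


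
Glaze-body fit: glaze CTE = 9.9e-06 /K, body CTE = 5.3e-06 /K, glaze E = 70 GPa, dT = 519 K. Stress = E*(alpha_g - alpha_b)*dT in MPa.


Stress = 70*1000*(9.9e-06 - 5.3e-06)*519 = 167.1 MPa

167.1


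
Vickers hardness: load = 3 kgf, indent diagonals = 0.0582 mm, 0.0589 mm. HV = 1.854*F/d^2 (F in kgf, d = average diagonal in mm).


d_avg = (0.0582+0.0589)/2 = 0.05855 mm
HV = 1.854*3/0.05855^2 = 1622

1622


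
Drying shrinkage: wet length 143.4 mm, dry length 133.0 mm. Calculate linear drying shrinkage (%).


DS = (143.4 - 133.0) / 143.4 * 100 = 7.25%

7.25


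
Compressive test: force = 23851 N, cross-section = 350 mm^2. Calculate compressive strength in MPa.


CS = 23851 / 350 = 68.1 MPa

68.1


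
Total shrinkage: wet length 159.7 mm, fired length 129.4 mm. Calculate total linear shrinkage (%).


TS = (159.7 - 129.4) / 159.7 * 100 = 18.97%

18.97


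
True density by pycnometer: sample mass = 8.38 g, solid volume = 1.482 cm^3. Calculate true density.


TD = 8.38 / 1.482 = 5.655 g/cm^3

5.655


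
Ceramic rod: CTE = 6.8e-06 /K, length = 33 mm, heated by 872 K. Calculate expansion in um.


dL = 6.8e-06 * 33 * 872 * 1000 = 195.677 um

195.677


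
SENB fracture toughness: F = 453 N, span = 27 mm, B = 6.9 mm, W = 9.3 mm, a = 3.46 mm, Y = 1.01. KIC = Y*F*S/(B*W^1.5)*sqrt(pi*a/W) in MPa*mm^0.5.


KIC = 1.01*453*27/(6.9*9.3^1.5)*sqrt(pi*3.46/9.3) = 68.25

68.25


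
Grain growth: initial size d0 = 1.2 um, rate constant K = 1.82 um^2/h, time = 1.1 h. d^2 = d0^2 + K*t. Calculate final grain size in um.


d^2 = 1.2^2 + 1.82*1.1 = 3.442
d = sqrt(3.442) = 1.86 um

1.86


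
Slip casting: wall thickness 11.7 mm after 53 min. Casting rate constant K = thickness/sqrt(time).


K = 11.7 / sqrt(53) = 11.7 / 7.2801 = 1.607 mm/min^0.5

1.607


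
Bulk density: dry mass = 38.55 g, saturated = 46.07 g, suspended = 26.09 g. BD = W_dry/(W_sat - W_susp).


BD = 38.55 / (46.07 - 26.09) = 38.55 / 19.98 = 1.929 g/cm^3

1.929


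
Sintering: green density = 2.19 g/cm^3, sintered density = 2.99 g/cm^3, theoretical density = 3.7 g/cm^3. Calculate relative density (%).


Relative = 2.99 / 3.7 * 100 = 80.8%

80.8


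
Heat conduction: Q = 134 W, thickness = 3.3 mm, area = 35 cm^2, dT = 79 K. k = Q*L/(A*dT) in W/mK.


k = 134*3.3/1000/(35/10000*79) = 1.6 W/mK

1.6


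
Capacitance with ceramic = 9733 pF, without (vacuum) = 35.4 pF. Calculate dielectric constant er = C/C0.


er = 9733 / 35.4 = 274.94

274.94


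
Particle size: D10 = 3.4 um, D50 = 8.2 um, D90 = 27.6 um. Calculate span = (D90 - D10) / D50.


Span = (27.6 - 3.4) / 8.2 = 24.2 / 8.2 = 2.951

2.951


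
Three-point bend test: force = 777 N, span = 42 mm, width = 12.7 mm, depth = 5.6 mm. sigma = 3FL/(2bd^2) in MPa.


sigma = 3*777*42/(2*12.7*5.6^2) = 122.9 MPa

122.9


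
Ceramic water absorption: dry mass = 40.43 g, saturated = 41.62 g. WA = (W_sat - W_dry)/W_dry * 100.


WA = (41.62 - 40.43) / 40.43 * 100 = 2.94%

2.94


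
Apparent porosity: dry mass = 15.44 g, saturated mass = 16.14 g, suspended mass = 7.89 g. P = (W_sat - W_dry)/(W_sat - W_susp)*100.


P = (16.14 - 15.44) / (16.14 - 7.89) * 100 = 0.7 / 8.25 * 100 = 8.5%

8.5


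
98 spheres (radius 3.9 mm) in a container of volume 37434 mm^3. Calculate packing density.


V_sphere = 4/3*pi*3.9^3 = 248.4748 mm^3
Total V = 98*248.4748 = 24350.5304 mm^3
PD = 24350.5304 / 37434 = 0.65

0.65


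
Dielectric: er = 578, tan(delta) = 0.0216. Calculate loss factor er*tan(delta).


Loss = 578 * 0.0216 = 12.485

12.485


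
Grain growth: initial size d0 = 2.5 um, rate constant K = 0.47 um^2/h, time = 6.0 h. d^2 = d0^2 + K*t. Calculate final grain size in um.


d^2 = 2.5^2 + 0.47*6.0 = 9.07
d = sqrt(9.07) = 3.01 um

3.01


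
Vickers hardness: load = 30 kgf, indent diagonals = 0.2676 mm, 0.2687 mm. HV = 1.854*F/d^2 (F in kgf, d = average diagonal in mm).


d_avg = (0.2676+0.2687)/2 = 0.26815 mm
HV = 1.854*30/0.26815^2 = 774

774


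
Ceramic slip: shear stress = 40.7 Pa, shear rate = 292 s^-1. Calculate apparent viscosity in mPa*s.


eta = tau/gamma * 1000 = 40.7/292 * 1000 = 139.4 mPa*s

139.4


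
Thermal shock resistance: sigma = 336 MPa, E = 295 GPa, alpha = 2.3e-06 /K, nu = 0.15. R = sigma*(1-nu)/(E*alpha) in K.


R = 336*(1-0.15)/(295*1000*2.3e-06) = 421 K

421


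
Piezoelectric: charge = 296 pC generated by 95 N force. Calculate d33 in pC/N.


d33 = 296 / 95 = 3.1 pC/N

3.1


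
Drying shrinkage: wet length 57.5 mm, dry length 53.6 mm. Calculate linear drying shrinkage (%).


DS = (57.5 - 53.6) / 57.5 * 100 = 6.78%

6.78


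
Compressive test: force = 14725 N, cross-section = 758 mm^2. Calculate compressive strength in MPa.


CS = 14725 / 758 = 19.4 MPa

19.4


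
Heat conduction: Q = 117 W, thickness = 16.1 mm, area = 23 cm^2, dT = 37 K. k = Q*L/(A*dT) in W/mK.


k = 117*16.1/1000/(23/10000*37) = 22.14 W/mK

22.14


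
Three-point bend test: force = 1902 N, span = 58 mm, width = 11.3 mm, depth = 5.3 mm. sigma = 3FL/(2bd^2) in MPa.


sigma = 3*1902*58/(2*11.3*5.3^2) = 521.3 MPa

521.3


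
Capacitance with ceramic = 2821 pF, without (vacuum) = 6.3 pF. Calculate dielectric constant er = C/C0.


er = 2821 / 6.3 = 447.78

447.78


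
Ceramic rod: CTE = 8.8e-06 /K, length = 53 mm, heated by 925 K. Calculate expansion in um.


dL = 8.8e-06 * 53 * 925 * 1000 = 431.42 um

431.42


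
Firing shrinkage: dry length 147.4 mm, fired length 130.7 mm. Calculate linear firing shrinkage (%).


FS = (147.4 - 130.7) / 147.4 * 100 = 11.33%

11.33


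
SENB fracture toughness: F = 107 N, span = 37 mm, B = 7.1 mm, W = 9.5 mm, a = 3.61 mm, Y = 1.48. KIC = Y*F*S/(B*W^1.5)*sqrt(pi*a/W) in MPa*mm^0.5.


KIC = 1.48*107*37/(7.1*9.5^1.5)*sqrt(pi*3.61/9.5) = 30.79

30.79


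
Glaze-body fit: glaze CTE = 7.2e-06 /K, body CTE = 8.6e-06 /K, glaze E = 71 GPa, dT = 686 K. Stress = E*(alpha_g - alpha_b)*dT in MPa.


Stress = 71*1000*(7.2e-06 - 8.6e-06)*686 = -68.2 MPa

-68.2


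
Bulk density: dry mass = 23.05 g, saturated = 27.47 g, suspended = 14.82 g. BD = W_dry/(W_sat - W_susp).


BD = 23.05 / (27.47 - 14.82) = 23.05 / 12.65 = 1.822 g/cm^3

1.822


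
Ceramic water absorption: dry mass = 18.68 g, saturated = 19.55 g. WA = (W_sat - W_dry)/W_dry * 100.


WA = (19.55 - 18.68) / 18.68 * 100 = 4.66%

4.66


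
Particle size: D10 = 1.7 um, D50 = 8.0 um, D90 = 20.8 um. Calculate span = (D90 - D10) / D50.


Span = (20.8 - 1.7) / 8.0 = 19.1 / 8.0 = 2.388

2.388


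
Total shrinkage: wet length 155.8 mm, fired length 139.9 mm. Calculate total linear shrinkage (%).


TS = (155.8 - 139.9) / 155.8 * 100 = 10.21%

10.21


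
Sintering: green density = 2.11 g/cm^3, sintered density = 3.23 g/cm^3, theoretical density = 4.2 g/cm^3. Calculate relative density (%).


Relative = 3.23 / 4.2 * 100 = 76.9%

76.9


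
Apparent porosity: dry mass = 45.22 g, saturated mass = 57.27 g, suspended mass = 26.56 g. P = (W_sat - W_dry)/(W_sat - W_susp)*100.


P = (57.27 - 45.22) / (57.27 - 26.56) * 100 = 12.05 / 30.71 * 100 = 39.2%

39.2


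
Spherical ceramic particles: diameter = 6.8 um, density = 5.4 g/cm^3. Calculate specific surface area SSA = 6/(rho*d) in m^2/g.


SSA = 6 / (5.4 * 6.8) = 0.163 m^2/g

0.163


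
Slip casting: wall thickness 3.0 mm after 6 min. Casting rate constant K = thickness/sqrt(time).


K = 3.0 / sqrt(6) = 3.0 / 2.4495 = 1.225 mm/min^0.5

1.225


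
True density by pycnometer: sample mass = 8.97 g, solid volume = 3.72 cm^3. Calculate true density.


TD = 8.97 / 3.72 = 2.411 g/cm^3

2.411


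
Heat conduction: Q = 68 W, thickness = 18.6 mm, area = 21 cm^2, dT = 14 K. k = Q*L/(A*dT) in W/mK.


k = 68*18.6/1000/(21/10000*14) = 43.02 W/mK

43.02


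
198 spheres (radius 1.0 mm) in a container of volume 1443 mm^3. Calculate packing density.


V_sphere = 4/3*pi*1.0^3 = 4.1888 mm^3
Total V = 198*4.1888 = 829.3824 mm^3
PD = 829.3824 / 1443 = 0.575

0.575


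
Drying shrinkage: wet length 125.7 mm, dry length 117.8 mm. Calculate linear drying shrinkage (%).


DS = (125.7 - 117.8) / 125.7 * 100 = 6.28%

6.28


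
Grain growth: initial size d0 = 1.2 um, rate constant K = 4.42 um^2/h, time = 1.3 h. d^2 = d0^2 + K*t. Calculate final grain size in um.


d^2 = 1.2^2 + 4.42*1.3 = 7.186
d = sqrt(7.186) = 2.68 um

2.68


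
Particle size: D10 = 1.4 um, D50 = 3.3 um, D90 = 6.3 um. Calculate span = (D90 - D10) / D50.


Span = (6.3 - 1.4) / 3.3 = 4.9 / 3.3 = 1.485

1.485


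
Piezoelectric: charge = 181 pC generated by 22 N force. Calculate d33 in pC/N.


d33 = 181 / 22 = 8.2 pC/N

8.2


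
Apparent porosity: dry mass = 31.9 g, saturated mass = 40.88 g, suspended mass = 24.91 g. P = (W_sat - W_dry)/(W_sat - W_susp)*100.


P = (40.88 - 31.9) / (40.88 - 24.91) * 100 = 8.98 / 15.97 * 100 = 56.2%

56.2


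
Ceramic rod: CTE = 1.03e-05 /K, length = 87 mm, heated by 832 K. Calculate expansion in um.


dL = 1.03e-05 * 87 * 832 * 1000 = 745.555 um

745.555


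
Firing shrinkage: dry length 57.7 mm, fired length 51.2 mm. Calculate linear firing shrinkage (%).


FS = (57.7 - 51.2) / 57.7 * 100 = 11.27%

11.27


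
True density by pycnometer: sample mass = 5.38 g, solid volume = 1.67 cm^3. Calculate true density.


TD = 5.38 / 1.67 = 3.222 g/cm^3

3.222


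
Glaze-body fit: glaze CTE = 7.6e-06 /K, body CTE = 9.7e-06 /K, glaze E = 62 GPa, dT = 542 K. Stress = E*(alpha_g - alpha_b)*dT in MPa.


Stress = 62*1000*(7.6e-06 - 9.7e-06)*542 = -70.6 MPa

-70.6


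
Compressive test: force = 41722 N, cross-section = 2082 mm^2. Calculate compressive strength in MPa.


CS = 41722 / 2082 = 20.0 MPa

20.0


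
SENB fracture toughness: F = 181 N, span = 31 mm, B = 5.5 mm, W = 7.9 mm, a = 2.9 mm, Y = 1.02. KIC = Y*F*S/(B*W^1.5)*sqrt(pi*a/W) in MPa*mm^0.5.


KIC = 1.02*181*31/(5.5*7.9^1.5)*sqrt(pi*2.9/7.9) = 50.33

50.33


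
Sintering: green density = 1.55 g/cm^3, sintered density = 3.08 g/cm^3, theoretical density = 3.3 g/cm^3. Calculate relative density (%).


Relative = 3.08 / 3.3 * 100 = 93.3%

93.3


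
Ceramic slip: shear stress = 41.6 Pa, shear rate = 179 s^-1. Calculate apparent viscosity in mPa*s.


eta = tau/gamma * 1000 = 41.6/179 * 1000 = 232.4 mPa*s

232.4


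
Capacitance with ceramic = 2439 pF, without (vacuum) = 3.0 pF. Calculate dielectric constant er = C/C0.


er = 2439 / 3.0 = 813.0

813.0


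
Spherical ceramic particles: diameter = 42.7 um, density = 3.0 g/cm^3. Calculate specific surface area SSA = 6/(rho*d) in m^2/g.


SSA = 6 / (3.0 * 42.7) = 0.047 m^2/g

0.047


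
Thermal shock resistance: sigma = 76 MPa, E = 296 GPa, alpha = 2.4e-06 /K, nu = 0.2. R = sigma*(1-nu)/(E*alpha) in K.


R = 76*(1-0.2)/(296*1000*2.4e-06) = 86 K

86


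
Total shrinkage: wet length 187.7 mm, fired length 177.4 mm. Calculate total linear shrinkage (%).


TS = (187.7 - 177.4) / 187.7 * 100 = 5.49%

5.49


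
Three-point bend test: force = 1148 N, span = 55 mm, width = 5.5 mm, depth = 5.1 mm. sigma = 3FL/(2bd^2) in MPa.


sigma = 3*1148*55/(2*5.5*5.1^2) = 662.1 MPa

662.1


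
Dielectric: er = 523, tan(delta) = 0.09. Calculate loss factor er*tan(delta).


Loss = 523 * 0.09 = 47.07

47.07


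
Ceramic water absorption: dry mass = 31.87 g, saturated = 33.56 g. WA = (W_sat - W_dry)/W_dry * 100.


WA = (33.56 - 31.87) / 31.87 * 100 = 5.3%

5.3


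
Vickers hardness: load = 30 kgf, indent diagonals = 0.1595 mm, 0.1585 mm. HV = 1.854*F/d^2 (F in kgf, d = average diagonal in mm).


d_avg = (0.1595+0.1585)/2 = 0.159 mm
HV = 1.854*30/0.159^2 = 2200

2200


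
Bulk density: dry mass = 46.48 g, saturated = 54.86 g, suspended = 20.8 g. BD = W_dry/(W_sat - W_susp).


BD = 46.48 / (54.86 - 20.8) = 46.48 / 34.06 = 1.365 g/cm^3

1.365


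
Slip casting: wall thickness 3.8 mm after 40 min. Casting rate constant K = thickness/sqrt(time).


K = 3.8 / sqrt(40) = 3.8 / 6.3246 = 0.601 mm/min^0.5

0.601


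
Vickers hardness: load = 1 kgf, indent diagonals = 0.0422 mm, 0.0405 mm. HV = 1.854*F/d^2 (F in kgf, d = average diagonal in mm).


d_avg = (0.0422+0.0405)/2 = 0.04135 mm
HV = 1.854*1/0.04135^2 = 1084

1084


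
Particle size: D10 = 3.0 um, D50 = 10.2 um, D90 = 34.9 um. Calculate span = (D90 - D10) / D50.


Span = (34.9 - 3.0) / 10.2 = 31.9 / 10.2 = 3.127

3.127


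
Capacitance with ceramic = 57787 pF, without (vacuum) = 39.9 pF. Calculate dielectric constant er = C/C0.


er = 57787 / 39.9 = 1448.3

1448.3


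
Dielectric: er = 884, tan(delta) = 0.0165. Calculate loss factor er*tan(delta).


Loss = 884 * 0.0165 = 14.586

14.586


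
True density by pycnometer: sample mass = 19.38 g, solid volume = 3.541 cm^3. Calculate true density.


TD = 19.38 / 3.541 = 5.473 g/cm^3

5.473


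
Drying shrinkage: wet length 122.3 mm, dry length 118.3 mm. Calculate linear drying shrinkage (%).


DS = (122.3 - 118.3) / 122.3 * 100 = 3.27%

3.27


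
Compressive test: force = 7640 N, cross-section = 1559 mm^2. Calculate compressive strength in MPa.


CS = 7640 / 1559 = 4.9 MPa

4.9


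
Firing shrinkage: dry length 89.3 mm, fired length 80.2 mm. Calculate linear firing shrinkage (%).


FS = (89.3 - 80.2) / 89.3 * 100 = 10.19%

10.19


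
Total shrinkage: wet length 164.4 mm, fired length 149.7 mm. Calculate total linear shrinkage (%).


TS = (164.4 - 149.7) / 164.4 * 100 = 8.94%

8.94


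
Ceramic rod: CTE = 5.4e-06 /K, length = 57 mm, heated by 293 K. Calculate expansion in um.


dL = 5.4e-06 * 57 * 293 * 1000 = 90.185 um

90.185


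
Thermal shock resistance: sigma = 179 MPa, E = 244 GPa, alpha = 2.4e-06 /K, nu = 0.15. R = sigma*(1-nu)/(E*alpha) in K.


R = 179*(1-0.15)/(244*1000*2.4e-06) = 260 K

260


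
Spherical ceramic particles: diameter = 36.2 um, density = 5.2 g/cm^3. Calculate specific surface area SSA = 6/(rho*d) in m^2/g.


SSA = 6 / (5.2 * 36.2) = 0.032 m^2/g

0.032


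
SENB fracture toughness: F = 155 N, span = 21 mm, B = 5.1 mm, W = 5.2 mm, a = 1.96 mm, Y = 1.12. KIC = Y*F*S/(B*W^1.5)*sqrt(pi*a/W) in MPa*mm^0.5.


KIC = 1.12*155*21/(5.1*5.2^1.5)*sqrt(pi*1.96/5.2) = 65.6

65.6


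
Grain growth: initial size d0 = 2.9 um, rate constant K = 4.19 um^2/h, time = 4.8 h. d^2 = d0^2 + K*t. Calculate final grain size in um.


d^2 = 2.9^2 + 4.19*4.8 = 28.522
d = sqrt(28.522) = 5.34 um

5.34


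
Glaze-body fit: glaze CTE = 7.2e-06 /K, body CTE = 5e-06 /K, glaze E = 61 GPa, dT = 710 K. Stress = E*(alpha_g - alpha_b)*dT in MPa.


Stress = 61*1000*(7.2e-06 - 5e-06)*710 = 95.3 MPa

95.3


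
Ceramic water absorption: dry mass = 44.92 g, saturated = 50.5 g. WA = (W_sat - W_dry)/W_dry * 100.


WA = (50.5 - 44.92) / 44.92 * 100 = 12.42%

12.42


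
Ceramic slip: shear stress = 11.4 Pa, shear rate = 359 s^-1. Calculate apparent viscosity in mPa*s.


eta = tau/gamma * 1000 = 11.4/359 * 1000 = 31.8 mPa*s

31.8


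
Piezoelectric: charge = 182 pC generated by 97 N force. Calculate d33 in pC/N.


d33 = 182 / 97 = 1.9 pC/N

1.9


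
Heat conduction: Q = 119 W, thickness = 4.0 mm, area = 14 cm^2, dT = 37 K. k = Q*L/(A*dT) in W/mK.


k = 119*4.0/1000/(14/10000*37) = 9.19 W/mK

9.19


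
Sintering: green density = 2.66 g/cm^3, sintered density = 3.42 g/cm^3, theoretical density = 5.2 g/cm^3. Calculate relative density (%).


Relative = 3.42 / 5.2 * 100 = 65.8%

65.8


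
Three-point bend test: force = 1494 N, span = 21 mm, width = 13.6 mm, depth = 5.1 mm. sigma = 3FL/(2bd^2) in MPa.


sigma = 3*1494*21/(2*13.6*5.1^2) = 133.0 MPa

133.0


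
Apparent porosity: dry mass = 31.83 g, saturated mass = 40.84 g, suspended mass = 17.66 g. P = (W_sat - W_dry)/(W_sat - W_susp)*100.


P = (40.84 - 31.83) / (40.84 - 17.66) * 100 = 9.01 / 23.18 * 100 = 38.9%

38.9


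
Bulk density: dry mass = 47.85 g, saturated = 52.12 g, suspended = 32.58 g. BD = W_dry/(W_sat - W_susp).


BD = 47.85 / (52.12 - 32.58) = 47.85 / 19.54 = 2.449 g/cm^3

2.449


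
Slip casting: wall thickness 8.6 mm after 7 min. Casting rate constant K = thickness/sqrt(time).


K = 8.6 / sqrt(7) = 8.6 / 2.6458 = 3.25 mm/min^0.5

3.25


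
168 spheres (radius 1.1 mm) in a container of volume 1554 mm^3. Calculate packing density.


V_sphere = 4/3*pi*1.1^3 = 5.5753 mm^3
Total V = 168*5.5753 = 936.6504 mm^3
PD = 936.6504 / 1554 = 0.603

0.603


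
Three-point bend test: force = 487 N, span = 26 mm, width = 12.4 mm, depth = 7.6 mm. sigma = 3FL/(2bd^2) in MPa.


sigma = 3*487*26/(2*12.4*7.6^2) = 26.5 MPa

26.5


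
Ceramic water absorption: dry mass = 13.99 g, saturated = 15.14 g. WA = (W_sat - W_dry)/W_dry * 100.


WA = (15.14 - 13.99) / 13.99 * 100 = 8.22%

8.22


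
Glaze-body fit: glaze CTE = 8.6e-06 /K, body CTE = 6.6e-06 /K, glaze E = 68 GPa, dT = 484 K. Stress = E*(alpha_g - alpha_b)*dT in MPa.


Stress = 68*1000*(8.6e-06 - 6.6e-06)*484 = 65.8 MPa

65.8


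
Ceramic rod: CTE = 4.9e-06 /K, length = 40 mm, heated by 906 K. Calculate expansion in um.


dL = 4.9e-06 * 40 * 906 * 1000 = 177.576 um

177.576


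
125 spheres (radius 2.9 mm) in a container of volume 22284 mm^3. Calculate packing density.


V_sphere = 4/3*pi*2.9^3 = 102.1604 mm^3
Total V = 125*102.1604 = 12770.05 mm^3
PD = 12770.05 / 22284 = 0.573

0.573


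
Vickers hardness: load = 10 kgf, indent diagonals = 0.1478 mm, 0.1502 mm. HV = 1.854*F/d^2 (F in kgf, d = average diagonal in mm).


d_avg = (0.1478+0.1502)/2 = 0.149 mm
HV = 1.854*10/0.149^2 = 835

835


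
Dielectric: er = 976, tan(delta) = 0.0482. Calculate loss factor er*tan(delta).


Loss = 976 * 0.0482 = 47.043

47.043


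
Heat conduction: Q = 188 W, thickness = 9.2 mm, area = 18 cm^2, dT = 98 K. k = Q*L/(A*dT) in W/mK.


k = 188*9.2/1000/(18/10000*98) = 9.8 W/mK

9.8


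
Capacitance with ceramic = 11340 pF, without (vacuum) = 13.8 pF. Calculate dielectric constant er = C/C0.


er = 11340 / 13.8 = 821.74

821.74


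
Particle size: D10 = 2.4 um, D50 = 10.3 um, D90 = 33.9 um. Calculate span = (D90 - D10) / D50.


Span = (33.9 - 2.4) / 10.3 = 31.5 / 10.3 = 3.058

3.058


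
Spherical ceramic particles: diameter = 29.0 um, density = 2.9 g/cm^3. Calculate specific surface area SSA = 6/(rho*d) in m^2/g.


SSA = 6 / (2.9 * 29.0) = 0.071 m^2/g

0.071


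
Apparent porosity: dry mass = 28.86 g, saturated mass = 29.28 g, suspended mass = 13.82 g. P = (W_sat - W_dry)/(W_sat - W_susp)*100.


P = (29.28 - 28.86) / (29.28 - 13.82) * 100 = 0.42 / 15.46 * 100 = 2.7%

2.7


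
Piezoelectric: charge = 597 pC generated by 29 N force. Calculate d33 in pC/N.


d33 = 597 / 29 = 20.6 pC/N

20.6


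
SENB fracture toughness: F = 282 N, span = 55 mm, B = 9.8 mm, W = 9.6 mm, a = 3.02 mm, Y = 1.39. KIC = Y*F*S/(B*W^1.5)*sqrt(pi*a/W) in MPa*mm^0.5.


KIC = 1.39*282*55/(9.8*9.6^1.5)*sqrt(pi*3.02/9.6) = 73.53

73.53


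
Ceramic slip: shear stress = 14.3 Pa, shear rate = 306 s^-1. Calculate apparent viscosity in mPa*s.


eta = tau/gamma * 1000 = 14.3/306 * 1000 = 46.7 mPa*s

46.7


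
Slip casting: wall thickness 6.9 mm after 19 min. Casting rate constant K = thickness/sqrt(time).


K = 6.9 / sqrt(19) = 6.9 / 4.3589 = 1.583 mm/min^0.5

1.583


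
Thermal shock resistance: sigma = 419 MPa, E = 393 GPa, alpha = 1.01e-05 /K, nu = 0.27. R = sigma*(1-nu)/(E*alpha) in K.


R = 419*(1-0.27)/(393*1000*1.01e-05) = 77 K

77


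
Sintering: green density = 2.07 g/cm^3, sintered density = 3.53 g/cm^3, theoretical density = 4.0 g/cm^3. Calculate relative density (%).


Relative = 3.53 / 4.0 * 100 = 88.3%

88.3


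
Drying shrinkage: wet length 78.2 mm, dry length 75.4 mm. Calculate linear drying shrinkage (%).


DS = (78.2 - 75.4) / 78.2 * 100 = 3.58%

3.58


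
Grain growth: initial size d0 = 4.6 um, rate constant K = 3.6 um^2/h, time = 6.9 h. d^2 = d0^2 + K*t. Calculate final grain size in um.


d^2 = 4.6^2 + 3.6*6.9 = 46.0
d = sqrt(46.0) = 6.78 um

6.78


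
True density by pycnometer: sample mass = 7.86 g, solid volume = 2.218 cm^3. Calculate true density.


TD = 7.86 / 2.218 = 3.544 g/cm^3

3.544


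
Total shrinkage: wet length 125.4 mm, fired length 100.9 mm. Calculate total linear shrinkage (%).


TS = (125.4 - 100.9) / 125.4 * 100 = 19.54%

19.54


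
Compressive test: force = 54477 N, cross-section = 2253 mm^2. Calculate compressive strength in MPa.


CS = 54477 / 2253 = 24.2 MPa

24.2


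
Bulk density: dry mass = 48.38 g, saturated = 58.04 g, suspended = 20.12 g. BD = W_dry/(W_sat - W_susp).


BD = 48.38 / (58.04 - 20.12) = 48.38 / 37.92 = 1.276 g/cm^3

1.276


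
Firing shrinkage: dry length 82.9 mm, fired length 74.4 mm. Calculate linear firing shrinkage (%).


FS = (82.9 - 74.4) / 82.9 * 100 = 10.25%

10.25


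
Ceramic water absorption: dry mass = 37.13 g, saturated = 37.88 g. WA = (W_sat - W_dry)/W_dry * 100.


WA = (37.88 - 37.13) / 37.13 * 100 = 2.02%

2.02


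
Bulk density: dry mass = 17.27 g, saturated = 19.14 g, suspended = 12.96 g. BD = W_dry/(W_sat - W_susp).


BD = 17.27 / (19.14 - 12.96) = 17.27 / 6.18 = 2.794 g/cm^3

2.794


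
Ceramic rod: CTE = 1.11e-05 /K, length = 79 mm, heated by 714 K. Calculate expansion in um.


dL = 1.11e-05 * 79 * 714 * 1000 = 626.107 um

626.107


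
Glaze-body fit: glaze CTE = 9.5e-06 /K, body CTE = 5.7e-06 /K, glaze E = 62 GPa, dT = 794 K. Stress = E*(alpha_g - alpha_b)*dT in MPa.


Stress = 62*1000*(9.5e-06 - 5.7e-06)*794 = 187.1 MPa

187.1


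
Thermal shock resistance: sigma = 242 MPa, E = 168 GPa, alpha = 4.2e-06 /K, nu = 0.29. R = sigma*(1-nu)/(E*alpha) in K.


R = 242*(1-0.29)/(168*1000*4.2e-06) = 244 K

244


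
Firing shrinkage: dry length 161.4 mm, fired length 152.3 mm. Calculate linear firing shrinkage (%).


FS = (161.4 - 152.3) / 161.4 * 100 = 5.64%

5.64


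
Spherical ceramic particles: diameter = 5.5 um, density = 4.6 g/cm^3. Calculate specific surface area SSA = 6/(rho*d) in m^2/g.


SSA = 6 / (4.6 * 5.5) = 0.237 m^2/g

0.237


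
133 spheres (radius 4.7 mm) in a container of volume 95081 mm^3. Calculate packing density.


V_sphere = 4/3*pi*4.7^3 = 434.8928 mm^3
Total V = 133*434.8928 = 57840.7424 mm^3
PD = 57840.7424 / 95081 = 0.608

0.608


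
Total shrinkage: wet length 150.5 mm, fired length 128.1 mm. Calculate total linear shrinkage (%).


TS = (150.5 - 128.1) / 150.5 * 100 = 14.88%

14.88


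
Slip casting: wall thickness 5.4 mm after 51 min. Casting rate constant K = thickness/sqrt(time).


K = 5.4 / sqrt(51) = 5.4 / 7.1414 = 0.756 mm/min^0.5

0.756


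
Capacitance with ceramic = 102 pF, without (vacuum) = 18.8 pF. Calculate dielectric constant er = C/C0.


er = 102 / 18.8 = 5.43

5.43


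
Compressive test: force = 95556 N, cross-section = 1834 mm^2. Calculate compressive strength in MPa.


CS = 95556 / 1834 = 52.1 MPa

52.1


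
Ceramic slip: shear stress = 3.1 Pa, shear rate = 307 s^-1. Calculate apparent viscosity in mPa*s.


eta = tau/gamma * 1000 = 3.1/307 * 1000 = 10.1 mPa*s

10.1


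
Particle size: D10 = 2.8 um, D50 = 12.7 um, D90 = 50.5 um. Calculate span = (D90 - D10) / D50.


Span = (50.5 - 2.8) / 12.7 = 47.7 / 12.7 = 3.756

3.756


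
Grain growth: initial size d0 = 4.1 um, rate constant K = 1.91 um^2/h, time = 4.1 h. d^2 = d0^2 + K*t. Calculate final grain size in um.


d^2 = 4.1^2 + 1.91*4.1 = 24.641
d = sqrt(24.641) = 4.96 um

4.96


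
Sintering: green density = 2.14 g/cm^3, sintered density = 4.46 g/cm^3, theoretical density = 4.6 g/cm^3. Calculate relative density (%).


Relative = 4.46 / 4.6 * 100 = 97.0%

97.0


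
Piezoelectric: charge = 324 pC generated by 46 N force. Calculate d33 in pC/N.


d33 = 324 / 46 = 7.0 pC/N

7.0


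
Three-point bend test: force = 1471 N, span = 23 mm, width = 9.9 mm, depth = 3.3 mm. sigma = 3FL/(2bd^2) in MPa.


sigma = 3*1471*23/(2*9.9*3.3^2) = 470.7 MPa

470.7


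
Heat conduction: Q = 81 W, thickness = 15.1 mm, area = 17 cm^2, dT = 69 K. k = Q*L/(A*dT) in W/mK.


k = 81*15.1/1000/(17/10000*69) = 10.43 W/mK

10.43


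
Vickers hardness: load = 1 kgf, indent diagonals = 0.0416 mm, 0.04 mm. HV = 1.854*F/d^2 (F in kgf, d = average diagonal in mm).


d_avg = (0.0416+0.04)/2 = 0.0408 mm
HV = 1.854*1/0.0408^2 = 1114

1114


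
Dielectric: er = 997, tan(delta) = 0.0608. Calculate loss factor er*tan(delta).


Loss = 997 * 0.0608 = 60.618

60.618


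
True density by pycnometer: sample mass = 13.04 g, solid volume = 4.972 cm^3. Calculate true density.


TD = 13.04 / 4.972 = 2.623 g/cm^3

2.623


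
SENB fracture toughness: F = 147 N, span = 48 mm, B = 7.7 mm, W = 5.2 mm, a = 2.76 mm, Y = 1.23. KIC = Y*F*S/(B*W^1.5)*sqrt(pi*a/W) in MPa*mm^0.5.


KIC = 1.23*147*48/(7.7*5.2^1.5)*sqrt(pi*2.76/5.2) = 122.74

122.74


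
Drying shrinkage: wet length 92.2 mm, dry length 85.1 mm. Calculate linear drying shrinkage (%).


DS = (92.2 - 85.1) / 92.2 * 100 = 7.7%

7.7


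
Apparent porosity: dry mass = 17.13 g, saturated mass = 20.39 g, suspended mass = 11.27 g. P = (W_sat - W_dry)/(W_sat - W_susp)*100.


P = (20.39 - 17.13) / (20.39 - 11.27) * 100 = 3.26 / 9.12 * 100 = 35.7%

35.7


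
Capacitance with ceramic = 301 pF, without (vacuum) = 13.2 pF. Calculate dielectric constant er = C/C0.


er = 301 / 13.2 = 22.8

22.8


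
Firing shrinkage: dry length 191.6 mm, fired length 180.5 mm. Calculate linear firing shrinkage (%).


FS = (191.6 - 180.5) / 191.6 * 100 = 5.79%

5.79


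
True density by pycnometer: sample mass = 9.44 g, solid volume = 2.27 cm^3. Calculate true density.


TD = 9.44 / 2.27 = 4.159 g/cm^3

4.159


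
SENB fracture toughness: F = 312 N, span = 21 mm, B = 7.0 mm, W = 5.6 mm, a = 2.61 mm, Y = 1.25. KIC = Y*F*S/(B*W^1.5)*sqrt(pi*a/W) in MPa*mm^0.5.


KIC = 1.25*312*21/(7.0*5.6^1.5)*sqrt(pi*2.61/5.6) = 106.83

106.83


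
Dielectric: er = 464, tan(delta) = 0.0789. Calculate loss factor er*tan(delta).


Loss = 464 * 0.0789 = 36.61

36.61


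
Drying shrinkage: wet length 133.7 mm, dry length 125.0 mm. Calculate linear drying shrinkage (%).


DS = (133.7 - 125.0) / 133.7 * 100 = 6.51%

6.51


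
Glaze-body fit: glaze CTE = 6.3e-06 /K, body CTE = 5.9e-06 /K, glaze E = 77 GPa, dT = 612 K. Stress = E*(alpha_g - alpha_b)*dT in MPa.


Stress = 77*1000*(6.3e-06 - 5.9e-06)*612 = 18.8 MPa

18.8


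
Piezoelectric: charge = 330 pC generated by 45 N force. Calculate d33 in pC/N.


d33 = 330 / 45 = 7.3 pC/N

7.3


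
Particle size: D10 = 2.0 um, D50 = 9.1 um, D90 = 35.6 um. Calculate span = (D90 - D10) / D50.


Span = (35.6 - 2.0) / 9.1 = 33.6 / 9.1 = 3.692

3.692


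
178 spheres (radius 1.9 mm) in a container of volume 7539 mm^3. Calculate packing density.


V_sphere = 4/3*pi*1.9^3 = 28.7309 mm^3
Total V = 178*28.7309 = 5114.1002 mm^3
PD = 5114.1002 / 7539 = 0.678

0.678


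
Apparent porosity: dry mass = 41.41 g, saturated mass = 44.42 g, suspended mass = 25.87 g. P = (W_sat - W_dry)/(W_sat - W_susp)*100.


P = (44.42 - 41.41) / (44.42 - 25.87) * 100 = 3.01 / 18.55 * 100 = 16.2%

16.2


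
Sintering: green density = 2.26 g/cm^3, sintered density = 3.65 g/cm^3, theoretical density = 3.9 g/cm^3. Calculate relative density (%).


Relative = 3.65 / 3.9 * 100 = 93.6%

93.6


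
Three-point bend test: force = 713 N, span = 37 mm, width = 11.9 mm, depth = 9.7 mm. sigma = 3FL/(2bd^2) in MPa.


sigma = 3*713*37/(2*11.9*9.7^2) = 35.3 MPa

35.3


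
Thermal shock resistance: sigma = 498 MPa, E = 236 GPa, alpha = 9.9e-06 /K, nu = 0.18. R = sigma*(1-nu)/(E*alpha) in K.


R = 498*(1-0.18)/(236*1000*9.9e-06) = 175 K

175


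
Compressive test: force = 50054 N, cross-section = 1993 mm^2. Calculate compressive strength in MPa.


CS = 50054 / 1993 = 25.1 MPa

25.1


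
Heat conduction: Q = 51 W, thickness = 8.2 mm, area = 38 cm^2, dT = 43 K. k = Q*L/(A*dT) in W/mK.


k = 51*8.2/1000/(38/10000*43) = 2.56 W/mK

2.56


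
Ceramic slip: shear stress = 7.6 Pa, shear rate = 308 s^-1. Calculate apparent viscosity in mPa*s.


eta = tau/gamma * 1000 = 7.6/308 * 1000 = 24.7 mPa*s

24.7


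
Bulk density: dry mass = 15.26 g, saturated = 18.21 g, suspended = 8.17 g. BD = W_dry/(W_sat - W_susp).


BD = 15.26 / (18.21 - 8.17) = 15.26 / 10.04 = 1.52 g/cm^3

1.52


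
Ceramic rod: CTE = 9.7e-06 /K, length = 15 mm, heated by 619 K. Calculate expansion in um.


dL = 9.7e-06 * 15 * 619 * 1000 = 90.065 um

90.065


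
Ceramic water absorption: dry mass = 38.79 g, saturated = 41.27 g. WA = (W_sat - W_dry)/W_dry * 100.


WA = (41.27 - 38.79) / 38.79 * 100 = 6.39%

6.39


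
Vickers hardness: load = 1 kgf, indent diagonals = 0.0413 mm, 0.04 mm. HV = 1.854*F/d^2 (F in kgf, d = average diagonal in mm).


d_avg = (0.0413+0.04)/2 = 0.04065 mm
HV = 1.854*1/0.04065^2 = 1122

1122


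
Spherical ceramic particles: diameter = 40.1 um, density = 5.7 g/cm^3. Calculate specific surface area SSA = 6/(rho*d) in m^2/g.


SSA = 6 / (5.7 * 40.1) = 0.026 m^2/g

0.026


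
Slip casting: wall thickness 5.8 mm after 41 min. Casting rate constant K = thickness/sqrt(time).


K = 5.8 / sqrt(41) = 5.8 / 6.4031 = 0.906 mm/min^0.5

0.906


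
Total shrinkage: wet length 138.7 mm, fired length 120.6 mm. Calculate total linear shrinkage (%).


TS = (138.7 - 120.6) / 138.7 * 100 = 13.05%

13.05


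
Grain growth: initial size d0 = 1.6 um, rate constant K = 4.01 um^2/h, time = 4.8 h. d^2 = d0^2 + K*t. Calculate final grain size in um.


d^2 = 1.6^2 + 4.01*4.8 = 21.808
d = sqrt(21.808) = 4.67 um

4.67


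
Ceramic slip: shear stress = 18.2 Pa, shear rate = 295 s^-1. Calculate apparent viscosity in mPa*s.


eta = tau/gamma * 1000 = 18.2/295 * 1000 = 61.7 mPa*s

61.7


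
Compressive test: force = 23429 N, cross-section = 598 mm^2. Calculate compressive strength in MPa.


CS = 23429 / 598 = 39.2 MPa

39.2


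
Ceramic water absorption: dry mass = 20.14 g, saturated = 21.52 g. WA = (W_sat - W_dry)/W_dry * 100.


WA = (21.52 - 20.14) / 20.14 * 100 = 6.85%

6.85


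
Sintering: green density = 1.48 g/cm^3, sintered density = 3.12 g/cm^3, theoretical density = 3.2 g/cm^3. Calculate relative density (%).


Relative = 3.12 / 3.2 * 100 = 97.5%

97.5


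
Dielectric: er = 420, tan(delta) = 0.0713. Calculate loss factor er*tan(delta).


Loss = 420 * 0.0713 = 29.946

29.946


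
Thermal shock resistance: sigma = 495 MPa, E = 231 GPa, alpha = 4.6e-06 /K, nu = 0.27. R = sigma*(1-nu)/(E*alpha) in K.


R = 495*(1-0.27)/(231*1000*4.6e-06) = 340 K

340


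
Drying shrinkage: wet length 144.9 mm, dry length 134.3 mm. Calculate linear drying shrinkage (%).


DS = (144.9 - 134.3) / 144.9 * 100 = 7.32%

7.32


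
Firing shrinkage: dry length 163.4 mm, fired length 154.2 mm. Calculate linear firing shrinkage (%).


FS = (163.4 - 154.2) / 163.4 * 100 = 5.63%

5.63


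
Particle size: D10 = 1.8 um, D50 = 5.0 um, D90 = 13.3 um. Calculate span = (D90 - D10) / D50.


Span = (13.3 - 1.8) / 5.0 = 11.5 / 5.0 = 2.3

2.3


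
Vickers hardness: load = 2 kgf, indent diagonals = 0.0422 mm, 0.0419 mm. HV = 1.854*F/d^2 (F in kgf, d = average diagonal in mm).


d_avg = (0.0422+0.0419)/2 = 0.04205 mm
HV = 1.854*2/0.04205^2 = 2097

2097


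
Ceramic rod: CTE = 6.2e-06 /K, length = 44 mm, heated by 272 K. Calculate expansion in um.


dL = 6.2e-06 * 44 * 272 * 1000 = 74.202 um

74.202


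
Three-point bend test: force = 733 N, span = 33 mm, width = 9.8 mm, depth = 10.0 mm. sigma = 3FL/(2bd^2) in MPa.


sigma = 3*733*33/(2*9.8*10.0^2) = 37.0 MPa

37.0


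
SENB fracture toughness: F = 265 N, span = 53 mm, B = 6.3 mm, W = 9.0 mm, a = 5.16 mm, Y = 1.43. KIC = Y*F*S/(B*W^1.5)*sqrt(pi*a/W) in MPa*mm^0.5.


KIC = 1.43*265*53/(6.3*9.0^1.5)*sqrt(pi*5.16/9.0) = 158.46

158.46


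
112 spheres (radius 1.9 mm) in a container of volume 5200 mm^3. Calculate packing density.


V_sphere = 4/3*pi*1.9^3 = 28.7309 mm^3
Total V = 112*28.7309 = 3217.8608 mm^3
PD = 3217.8608 / 5200 = 0.619

0.619


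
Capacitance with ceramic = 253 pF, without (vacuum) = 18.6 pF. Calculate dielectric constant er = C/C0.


er = 253 / 18.6 = 13.6

13.6


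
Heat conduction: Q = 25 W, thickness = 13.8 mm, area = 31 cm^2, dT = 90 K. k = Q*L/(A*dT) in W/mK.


k = 25*13.8/1000/(31/10000*90) = 1.24 W/mK

1.24


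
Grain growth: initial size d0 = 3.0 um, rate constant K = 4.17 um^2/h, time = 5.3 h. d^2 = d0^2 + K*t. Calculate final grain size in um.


d^2 = 3.0^2 + 4.17*5.3 = 31.101
d = sqrt(31.101) = 5.58 um

5.58


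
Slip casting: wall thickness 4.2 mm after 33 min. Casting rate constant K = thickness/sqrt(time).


K = 4.2 / sqrt(33) = 4.2 / 5.7446 = 0.731 mm/min^0.5

0.731


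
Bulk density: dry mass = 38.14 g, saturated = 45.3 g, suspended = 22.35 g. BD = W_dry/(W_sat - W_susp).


BD = 38.14 / (45.3 - 22.35) = 38.14 / 22.95 = 1.662 g/cm^3

1.662


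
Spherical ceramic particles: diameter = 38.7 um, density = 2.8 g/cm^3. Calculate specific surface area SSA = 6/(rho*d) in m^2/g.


SSA = 6 / (2.8 * 38.7) = 0.055 m^2/g

0.055


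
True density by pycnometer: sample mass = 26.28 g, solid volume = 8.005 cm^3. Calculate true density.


TD = 26.28 / 8.005 = 3.283 g/cm^3

3.283


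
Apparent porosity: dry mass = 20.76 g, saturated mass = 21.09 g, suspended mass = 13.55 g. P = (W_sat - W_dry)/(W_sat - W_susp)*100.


P = (21.09 - 20.76) / (21.09 - 13.55) * 100 = 0.33 / 7.54 * 100 = 4.4%

4.4


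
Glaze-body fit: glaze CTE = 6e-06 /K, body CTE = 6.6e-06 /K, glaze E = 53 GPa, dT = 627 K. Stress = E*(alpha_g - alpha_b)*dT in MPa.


Stress = 53*1000*(6e-06 - 6.6e-06)*627 = -19.9 MPa

-19.9


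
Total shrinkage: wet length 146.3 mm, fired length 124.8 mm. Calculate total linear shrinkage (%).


TS = (146.3 - 124.8) / 146.3 * 100 = 14.7%

14.7


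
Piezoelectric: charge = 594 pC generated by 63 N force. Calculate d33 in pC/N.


d33 = 594 / 63 = 9.4 pC/N

9.4


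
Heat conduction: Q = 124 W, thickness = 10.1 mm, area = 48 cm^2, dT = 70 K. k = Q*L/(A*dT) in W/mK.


k = 124*10.1/1000/(48/10000*70) = 3.73 W/mK

3.73


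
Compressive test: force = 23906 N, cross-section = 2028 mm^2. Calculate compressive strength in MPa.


CS = 23906 / 2028 = 11.8 MPa

11.8


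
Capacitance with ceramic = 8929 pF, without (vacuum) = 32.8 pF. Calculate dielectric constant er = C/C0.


er = 8929 / 32.8 = 272.23

272.23


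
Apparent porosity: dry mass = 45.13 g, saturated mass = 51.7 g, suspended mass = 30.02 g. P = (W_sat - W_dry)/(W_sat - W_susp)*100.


P = (51.7 - 45.13) / (51.7 - 30.02) * 100 = 6.57 / 21.68 * 100 = 30.3%

30.3


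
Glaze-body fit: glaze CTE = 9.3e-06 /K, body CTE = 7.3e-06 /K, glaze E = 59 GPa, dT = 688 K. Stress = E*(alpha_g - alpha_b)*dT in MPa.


Stress = 59*1000*(9.3e-06 - 7.3e-06)*688 = 81.2 MPa

81.2


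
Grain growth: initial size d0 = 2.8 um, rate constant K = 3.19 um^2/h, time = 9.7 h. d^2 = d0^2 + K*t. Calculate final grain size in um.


d^2 = 2.8^2 + 3.19*9.7 = 38.783
d = sqrt(38.783) = 6.23 um

6.23


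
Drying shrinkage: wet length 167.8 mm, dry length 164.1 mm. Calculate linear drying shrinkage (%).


DS = (167.8 - 164.1) / 167.8 * 100 = 2.21%

2.21


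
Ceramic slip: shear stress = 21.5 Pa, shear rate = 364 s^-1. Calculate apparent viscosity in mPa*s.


eta = tau/gamma * 1000 = 21.5/364 * 1000 = 59.1 mPa*s

59.1


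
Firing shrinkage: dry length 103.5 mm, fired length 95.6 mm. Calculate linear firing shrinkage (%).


FS = (103.5 - 95.6) / 103.5 * 100 = 7.63%

7.63


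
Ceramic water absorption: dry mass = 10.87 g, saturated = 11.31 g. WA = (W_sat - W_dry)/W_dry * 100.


WA = (11.31 - 10.87) / 10.87 * 100 = 4.05%

4.05


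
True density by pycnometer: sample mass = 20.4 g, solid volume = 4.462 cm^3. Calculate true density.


TD = 20.4 / 4.462 = 4.572 g/cm^3

4.572


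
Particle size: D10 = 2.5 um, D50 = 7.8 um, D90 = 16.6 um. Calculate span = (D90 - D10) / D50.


Span = (16.6 - 2.5) / 7.8 = 14.1 / 7.8 = 1.808

1.808


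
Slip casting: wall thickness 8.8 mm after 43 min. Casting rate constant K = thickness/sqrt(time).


K = 8.8 / sqrt(43) = 8.8 / 6.5574 = 1.342 mm/min^0.5

1.342


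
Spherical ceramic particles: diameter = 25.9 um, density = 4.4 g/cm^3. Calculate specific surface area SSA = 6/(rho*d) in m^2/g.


SSA = 6 / (4.4 * 25.9) = 0.053 m^2/g

0.053


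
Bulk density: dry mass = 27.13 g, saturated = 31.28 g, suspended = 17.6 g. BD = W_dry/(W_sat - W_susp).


BD = 27.13 / (31.28 - 17.6) = 27.13 / 13.68 = 1.983 g/cm^3

1.983


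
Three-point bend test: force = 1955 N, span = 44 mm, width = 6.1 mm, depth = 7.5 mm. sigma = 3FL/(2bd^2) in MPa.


sigma = 3*1955*44/(2*6.1*7.5^2) = 376.0 MPa

376.0


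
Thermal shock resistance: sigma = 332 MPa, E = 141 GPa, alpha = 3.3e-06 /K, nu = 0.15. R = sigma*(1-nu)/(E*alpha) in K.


R = 332*(1-0.15)/(141*1000*3.3e-06) = 606 K

606


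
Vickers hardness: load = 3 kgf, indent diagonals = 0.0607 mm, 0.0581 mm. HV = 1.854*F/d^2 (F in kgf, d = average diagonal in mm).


d_avg = (0.0607+0.0581)/2 = 0.0594 mm
HV = 1.854*3/0.0594^2 = 1576

1576


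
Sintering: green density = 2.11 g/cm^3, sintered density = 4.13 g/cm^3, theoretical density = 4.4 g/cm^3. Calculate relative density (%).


Relative = 4.13 / 4.4 * 100 = 93.9%

93.9


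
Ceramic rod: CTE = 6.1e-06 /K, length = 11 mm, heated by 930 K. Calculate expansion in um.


dL = 6.1e-06 * 11 * 930 * 1000 = 62.403 um

62.403


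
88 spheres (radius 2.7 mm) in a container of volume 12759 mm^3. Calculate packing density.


V_sphere = 4/3*pi*2.7^3 = 82.448 mm^3
Total V = 88*82.448 = 7255.424 mm^3
PD = 7255.424 / 12759 = 0.569

0.569


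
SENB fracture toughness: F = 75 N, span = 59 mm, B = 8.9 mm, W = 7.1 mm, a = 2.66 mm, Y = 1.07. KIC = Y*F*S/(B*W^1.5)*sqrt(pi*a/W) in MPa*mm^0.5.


KIC = 1.07*75*59/(8.9*7.1^1.5)*sqrt(pi*2.66/7.1) = 30.51

30.51
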